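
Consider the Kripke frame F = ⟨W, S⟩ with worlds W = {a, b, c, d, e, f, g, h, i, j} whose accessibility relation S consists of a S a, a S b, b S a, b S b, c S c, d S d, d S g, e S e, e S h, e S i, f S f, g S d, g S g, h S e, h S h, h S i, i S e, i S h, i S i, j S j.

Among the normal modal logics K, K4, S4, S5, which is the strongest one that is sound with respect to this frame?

Transitive (axiom 4): yes — every two-step S-path is closed by a direct edge.
Reflexive (axiom T): yes — every world is S-related to itself.
Euclidean (axiom 5): yes — any two successors of a common world are S-related.
So F validates K, K4, S4, S5. The strongest is S5.

S5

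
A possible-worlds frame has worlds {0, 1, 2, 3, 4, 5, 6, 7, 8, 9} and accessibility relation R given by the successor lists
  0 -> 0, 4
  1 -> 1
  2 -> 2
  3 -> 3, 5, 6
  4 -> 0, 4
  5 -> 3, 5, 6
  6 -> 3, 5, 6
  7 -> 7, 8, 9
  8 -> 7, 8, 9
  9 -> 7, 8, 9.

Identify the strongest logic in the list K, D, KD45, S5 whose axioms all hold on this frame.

Serial (axiom D): yes — every world has a successor (e.g. 0 R 0).
Euclidean (axiom 5): yes — any two successors of a common world are R-related.
Transitive (axiom 4): yes — every two-step R-path is closed by a direct edge.
Reflexive (axiom T): yes — every world is R-related to itself.
So F validates K, D, KD45, S5. The strongest is S5.

S5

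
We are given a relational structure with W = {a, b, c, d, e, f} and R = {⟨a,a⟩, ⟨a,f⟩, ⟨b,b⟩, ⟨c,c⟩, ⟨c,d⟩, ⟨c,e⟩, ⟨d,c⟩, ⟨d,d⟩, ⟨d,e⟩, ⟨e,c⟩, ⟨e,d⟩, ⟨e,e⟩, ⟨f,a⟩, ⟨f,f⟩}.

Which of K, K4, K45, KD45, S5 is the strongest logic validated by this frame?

Transitive (axiom 4): yes — every two-step R-path is closed by a direct edge.
Euclidean (axiom 5): yes — any two successors of a common world are R-related.
Serial (axiom D): yes — every world has a successor (e.g. a R a).
Reflexive (axiom T): yes — every world is R-related to itself.
So F validates K, K4, K45, KD45, S5. The strongest is S5.

S5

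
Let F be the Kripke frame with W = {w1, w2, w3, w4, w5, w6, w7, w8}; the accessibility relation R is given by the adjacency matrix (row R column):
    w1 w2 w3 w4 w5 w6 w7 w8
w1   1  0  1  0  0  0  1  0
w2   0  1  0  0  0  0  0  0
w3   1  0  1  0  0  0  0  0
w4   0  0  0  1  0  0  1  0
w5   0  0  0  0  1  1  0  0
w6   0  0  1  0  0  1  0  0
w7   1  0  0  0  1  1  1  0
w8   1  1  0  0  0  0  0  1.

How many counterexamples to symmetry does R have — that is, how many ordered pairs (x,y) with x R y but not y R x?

7

Enumerating: (w4,w7), (w5,w6), (w6,w3), (w7,w5), (w7,w6), (w8,w1), (w8,w2).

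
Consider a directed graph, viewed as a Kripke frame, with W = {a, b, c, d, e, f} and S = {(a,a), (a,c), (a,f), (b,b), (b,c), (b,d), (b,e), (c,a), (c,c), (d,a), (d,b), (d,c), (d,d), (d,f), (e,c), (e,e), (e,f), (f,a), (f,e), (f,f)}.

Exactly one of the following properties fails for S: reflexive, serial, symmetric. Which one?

symmetric

Reflexive: yes — every world is S-related to itself.
Serial: yes — every world has a successor (e.g. a S a).
Symmetric: no — b S c but not c S b.
Only symmetric fails.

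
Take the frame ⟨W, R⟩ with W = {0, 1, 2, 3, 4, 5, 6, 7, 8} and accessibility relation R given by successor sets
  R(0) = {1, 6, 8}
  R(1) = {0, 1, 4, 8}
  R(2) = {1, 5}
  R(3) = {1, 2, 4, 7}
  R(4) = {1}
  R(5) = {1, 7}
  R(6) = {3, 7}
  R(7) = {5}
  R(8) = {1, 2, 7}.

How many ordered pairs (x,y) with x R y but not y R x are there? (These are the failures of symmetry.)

13

Enumerating: (0,6), (0,8), (2,1), (2,5), (3,1), (3,2), (3,4), (3,7), (5,1), (6,3), (6,7), (8,2), (8,7).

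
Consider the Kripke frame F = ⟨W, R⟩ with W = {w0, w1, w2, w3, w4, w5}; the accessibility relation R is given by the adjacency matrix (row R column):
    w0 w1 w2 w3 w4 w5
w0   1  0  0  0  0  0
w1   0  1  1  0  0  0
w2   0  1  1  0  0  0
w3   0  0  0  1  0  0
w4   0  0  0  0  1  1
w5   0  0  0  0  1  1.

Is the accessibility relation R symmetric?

Symmetric: yes — every pair in R has its reverse in R.

Yes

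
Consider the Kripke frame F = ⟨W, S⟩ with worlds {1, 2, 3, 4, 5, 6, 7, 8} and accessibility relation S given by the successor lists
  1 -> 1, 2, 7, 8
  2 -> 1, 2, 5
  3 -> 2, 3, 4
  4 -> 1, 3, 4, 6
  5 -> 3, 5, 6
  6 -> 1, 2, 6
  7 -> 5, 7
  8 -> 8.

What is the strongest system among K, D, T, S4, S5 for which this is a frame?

Serial (axiom D): yes — every world has a successor (e.g. 1 S 1).
Reflexive (axiom T): yes — every world is S-related to itself.
Transitive (axiom 4): no — 1 S 2 and 2 S 5, but not 1 S 5.
Euclidean (axiom 5): no — 1 S 2 and 1 S 7, but not 2 S 7.
So F validates K, D, T; S4 would additionally require S to be transitive. The strongest is T.

T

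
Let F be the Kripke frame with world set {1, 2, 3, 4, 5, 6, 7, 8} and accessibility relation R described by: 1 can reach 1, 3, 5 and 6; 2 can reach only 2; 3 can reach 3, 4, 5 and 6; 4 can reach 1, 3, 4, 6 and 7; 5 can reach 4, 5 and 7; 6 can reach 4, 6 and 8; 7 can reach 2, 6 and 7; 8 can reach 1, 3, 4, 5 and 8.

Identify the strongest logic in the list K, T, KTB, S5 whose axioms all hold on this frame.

T

Reflexive (axiom T): yes — every world is R-related to itself.
Symmetric (axiom B): no — 1 R 3 but not 3 R 1.
Euclidean (axiom 5): no — 1 R 5 and 1 R 3, but not 5 R 3.
So F validates K, T; KTB would additionally require R to be symmetric. The strongest is T.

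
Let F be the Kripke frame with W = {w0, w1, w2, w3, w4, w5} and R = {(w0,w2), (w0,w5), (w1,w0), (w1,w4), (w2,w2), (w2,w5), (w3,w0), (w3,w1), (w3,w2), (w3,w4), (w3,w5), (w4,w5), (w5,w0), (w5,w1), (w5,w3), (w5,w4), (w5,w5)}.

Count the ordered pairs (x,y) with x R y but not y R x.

9

Enumerating: (w0,w2), (w1,w0), (w1,w4), (w2,w5), (w3,w0), (w3,w1), (w3,w2), (w3,w4), (w5,w1).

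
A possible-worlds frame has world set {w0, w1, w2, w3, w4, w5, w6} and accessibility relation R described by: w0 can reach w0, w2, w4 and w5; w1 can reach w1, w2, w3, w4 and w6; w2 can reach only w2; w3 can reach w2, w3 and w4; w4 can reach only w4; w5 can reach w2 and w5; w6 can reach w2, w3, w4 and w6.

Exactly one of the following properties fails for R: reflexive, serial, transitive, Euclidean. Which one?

Euclidean

Reflexive: yes — every world is R-related to itself.
Serial: yes — every world has a successor (e.g. w0 R w0).
Transitive: yes — every two-step R-path is closed by a direct edge.
Euclidean: no — w0 R w2 and w0 R w4, but not w2 R w4.
Only Euclidean fails.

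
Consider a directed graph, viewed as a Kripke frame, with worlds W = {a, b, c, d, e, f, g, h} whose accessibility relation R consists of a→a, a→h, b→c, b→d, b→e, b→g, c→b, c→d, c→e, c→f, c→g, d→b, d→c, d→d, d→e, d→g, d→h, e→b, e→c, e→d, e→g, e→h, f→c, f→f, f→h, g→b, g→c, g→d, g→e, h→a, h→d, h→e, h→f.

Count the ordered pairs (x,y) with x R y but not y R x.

R is symmetric; there are no such tuples.

0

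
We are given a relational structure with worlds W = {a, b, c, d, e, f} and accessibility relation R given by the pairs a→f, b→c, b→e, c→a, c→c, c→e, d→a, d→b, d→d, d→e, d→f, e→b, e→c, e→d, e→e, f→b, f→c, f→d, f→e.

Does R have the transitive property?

No

Transitive: no — a R f and f R b, but not a R b.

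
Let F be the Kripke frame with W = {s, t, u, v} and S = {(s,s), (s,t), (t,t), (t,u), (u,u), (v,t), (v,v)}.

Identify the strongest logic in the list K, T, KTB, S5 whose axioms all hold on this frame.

Reflexive (axiom T): yes — every world is S-related to itself.
Symmetric (axiom B): no — s S t but not t S s.
Euclidean (axiom 5): no — s S t and s S s, but not t S s.
So F validates K, T; KTB would additionally require S to be symmetric. The strongest is T.

T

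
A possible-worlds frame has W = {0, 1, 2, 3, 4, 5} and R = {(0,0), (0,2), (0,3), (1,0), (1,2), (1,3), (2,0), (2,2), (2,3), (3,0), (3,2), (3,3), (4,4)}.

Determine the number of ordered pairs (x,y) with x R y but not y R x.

3

Enumerating: (1,0), (1,2), (1,3).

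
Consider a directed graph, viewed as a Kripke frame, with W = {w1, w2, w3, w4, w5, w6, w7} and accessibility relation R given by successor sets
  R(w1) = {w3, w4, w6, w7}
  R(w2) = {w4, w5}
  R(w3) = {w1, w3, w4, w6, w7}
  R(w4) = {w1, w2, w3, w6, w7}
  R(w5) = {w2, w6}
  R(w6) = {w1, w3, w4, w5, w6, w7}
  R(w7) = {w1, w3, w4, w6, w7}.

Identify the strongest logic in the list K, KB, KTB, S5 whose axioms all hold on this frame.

KB

Symmetric (axiom B): yes — every pair in R has its reverse in R.
Reflexive (axiom T): no — w1 is not related to itself.
Euclidean (axiom 5): no — w2 R w4 and w2 R w5, but not w4 R w5.
So F validates K, KB; KTB would additionally require R to be reflexive. The strongest is KB.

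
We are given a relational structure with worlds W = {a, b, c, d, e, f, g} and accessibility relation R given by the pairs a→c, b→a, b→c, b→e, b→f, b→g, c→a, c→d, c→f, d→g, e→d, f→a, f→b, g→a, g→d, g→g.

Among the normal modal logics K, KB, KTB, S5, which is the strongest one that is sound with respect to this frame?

Symmetric (axiom B): no — b R a but not a R b.
Reflexive (axiom T): no — a is not related to itself.
Euclidean (axiom 5): no — b R a and b R e, but not a R e.
So F validates K; KB would additionally require R to be symmetric. The strongest is K.

K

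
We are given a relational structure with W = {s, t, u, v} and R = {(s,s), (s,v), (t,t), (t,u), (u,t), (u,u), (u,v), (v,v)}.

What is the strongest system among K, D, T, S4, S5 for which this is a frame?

Serial (axiom D): yes — every world has a successor (e.g. s R s).
Reflexive (axiom T): yes — every world is R-related to itself.
Transitive (axiom 4): no — t R u and u R v, but not t R v.
Euclidean (axiom 5): no — u R t and u R v, but not t R v.
So F validates K, D, T; S4 would additionally require R to be transitive. The strongest is T.

T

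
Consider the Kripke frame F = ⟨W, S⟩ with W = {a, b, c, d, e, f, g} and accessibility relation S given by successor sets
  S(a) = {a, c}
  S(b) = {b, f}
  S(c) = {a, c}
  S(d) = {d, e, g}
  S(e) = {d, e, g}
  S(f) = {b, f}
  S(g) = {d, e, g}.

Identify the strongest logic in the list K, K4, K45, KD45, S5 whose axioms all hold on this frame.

Transitive (axiom 4): yes — every two-step S-path is closed by a direct edge.
Euclidean (axiom 5): yes — any two successors of a common world are S-related.
Serial (axiom D): yes — every world has a successor (e.g. a S a).
Reflexive (axiom T): yes — every world is S-related to itself.
So F validates K, K4, K45, KD45, S5. The strongest is S5.

S5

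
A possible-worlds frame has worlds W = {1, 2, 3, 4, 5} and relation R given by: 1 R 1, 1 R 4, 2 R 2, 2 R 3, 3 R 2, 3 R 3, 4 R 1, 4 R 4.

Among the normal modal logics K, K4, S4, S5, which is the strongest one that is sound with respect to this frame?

K4

Transitive (axiom 4): yes — every two-step R-path is closed by a direct edge.
Reflexive (axiom T): no — 5 is not related to itself.
Euclidean (axiom 5): yes — any two successors of a common world are R-related.
So F validates K, K4; S4 would additionally require R to be reflexive. The strongest is K4.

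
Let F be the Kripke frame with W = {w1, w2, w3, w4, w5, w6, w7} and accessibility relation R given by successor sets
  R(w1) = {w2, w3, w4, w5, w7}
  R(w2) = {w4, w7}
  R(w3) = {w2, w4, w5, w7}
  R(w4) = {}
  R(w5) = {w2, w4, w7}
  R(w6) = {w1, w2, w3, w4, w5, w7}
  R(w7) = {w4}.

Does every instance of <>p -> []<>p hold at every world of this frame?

No

Axiom 5 corresponds to the accessibility relation being Euclidean.
Euclidean: no — w1 R w2 and w1 R w3, but not w2 R w3.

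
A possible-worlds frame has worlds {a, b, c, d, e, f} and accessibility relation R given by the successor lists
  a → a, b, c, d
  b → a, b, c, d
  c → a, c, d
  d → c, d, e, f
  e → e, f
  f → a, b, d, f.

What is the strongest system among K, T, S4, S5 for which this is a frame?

T

Reflexive (axiom T): yes — every world is R-related to itself.
Transitive (axiom 4): no — a R d and d R e, but not a R e.
Euclidean (axiom 5): no — a R c and a R b, but not c R b.
So F validates K, T; S4 would additionally require R to be transitive. The strongest is T.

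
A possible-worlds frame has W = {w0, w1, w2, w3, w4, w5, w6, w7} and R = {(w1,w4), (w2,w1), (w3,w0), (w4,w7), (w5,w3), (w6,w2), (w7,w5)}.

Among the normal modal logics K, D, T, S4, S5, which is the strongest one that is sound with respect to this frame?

Serial (axiom D): no — w0 has no R-successor.
Reflexive (axiom T): no — w0 is not related to itself.
Transitive (axiom 4): no — w1 R w4 and w4 R w7, but not w1 R w7.
Euclidean (axiom 5): no — w1 R w4 and w1 R w4, but not w4 R w4.
So F validates K; D would additionally require R to be serial. The strongest is K.

K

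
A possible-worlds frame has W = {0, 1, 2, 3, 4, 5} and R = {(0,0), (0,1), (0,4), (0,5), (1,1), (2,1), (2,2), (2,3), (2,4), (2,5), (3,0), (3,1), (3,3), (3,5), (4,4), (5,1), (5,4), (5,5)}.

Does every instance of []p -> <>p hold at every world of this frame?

Yes

By correspondence theory, D is valid on a frame iff R is serial.
Serial: yes — every world has a successor (e.g. 0 R 0).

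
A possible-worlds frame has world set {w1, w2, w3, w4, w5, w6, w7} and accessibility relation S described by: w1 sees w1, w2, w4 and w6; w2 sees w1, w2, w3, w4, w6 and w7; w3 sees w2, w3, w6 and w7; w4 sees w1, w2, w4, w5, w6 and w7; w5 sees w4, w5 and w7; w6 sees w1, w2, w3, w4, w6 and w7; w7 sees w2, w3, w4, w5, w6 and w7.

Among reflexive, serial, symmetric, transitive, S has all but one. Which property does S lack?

Reflexive: yes — every world is S-related to itself.
Serial: yes — every world has a successor (e.g. w1 S w1).
Symmetric: yes — every pair in S has its reverse in S.
Transitive: no — w1 S w2 and w2 S w3, but not w1 S w3.
Only transitive fails.

transitive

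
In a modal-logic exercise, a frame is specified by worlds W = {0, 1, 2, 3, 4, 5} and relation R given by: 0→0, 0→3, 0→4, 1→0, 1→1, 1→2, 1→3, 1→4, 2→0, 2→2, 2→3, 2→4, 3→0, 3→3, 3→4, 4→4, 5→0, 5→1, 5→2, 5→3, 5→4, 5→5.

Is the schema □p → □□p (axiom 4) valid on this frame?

Yes

Axiom 4 corresponds to the accessibility relation being transitive.
Transitive: yes — every two-step R-path is closed by a direct edge.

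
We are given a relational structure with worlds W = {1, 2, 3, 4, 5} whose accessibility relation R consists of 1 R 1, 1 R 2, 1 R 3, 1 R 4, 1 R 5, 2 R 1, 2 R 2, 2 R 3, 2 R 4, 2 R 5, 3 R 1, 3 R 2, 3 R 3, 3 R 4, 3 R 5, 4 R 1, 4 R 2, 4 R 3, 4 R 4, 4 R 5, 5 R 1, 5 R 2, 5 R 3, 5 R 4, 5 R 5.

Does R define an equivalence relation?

Reflexive: yes — every world is R-related to itself.
Symmetric: yes — every pair in R has its reverse in R.
Transitive: yes — every two-step R-path is closed by a direct edge.
So R is an equivalence relation.

Yes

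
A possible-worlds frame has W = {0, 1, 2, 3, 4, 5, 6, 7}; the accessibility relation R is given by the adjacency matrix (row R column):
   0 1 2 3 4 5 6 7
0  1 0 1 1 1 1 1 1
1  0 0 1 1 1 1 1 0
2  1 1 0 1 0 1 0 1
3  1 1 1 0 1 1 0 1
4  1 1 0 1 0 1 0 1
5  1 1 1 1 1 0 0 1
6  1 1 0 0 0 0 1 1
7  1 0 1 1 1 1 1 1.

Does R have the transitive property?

Transitive: no — 0 R 2 and 2 R 1, but not 0 R 1.

No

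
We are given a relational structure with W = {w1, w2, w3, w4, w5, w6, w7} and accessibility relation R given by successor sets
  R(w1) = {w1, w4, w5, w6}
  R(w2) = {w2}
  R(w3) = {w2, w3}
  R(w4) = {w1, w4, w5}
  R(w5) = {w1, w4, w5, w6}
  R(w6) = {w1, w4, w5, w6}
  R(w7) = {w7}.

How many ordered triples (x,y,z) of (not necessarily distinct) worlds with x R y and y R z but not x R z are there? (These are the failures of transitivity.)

Enumerating: (w4,w1,w6), (w4,w5,w6).

2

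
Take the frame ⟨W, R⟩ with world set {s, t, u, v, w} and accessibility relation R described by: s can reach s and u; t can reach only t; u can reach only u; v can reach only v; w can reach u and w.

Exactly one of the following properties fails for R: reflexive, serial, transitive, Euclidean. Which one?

Reflexive: yes — every world is R-related to itself.
Serial: yes — every world has a successor (e.g. s R s).
Transitive: yes — every two-step R-path is closed by a direct edge.
Euclidean: no — s R u and s R s, but not u R s.
Only Euclidean fails.

Euclidean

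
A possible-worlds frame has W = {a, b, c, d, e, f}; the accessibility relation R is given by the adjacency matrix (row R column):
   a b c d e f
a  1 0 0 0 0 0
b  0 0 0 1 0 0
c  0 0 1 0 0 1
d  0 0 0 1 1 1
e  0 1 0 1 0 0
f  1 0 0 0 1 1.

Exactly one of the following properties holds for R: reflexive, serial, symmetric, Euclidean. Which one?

Reflexive: no — b is not related to itself.
Serial: yes — every world has a successor (e.g. a R a).
Symmetric: no — b R d but not d R b.
Euclidean: no — d R e and d R f, but not e R f.
Only serial holds.

serial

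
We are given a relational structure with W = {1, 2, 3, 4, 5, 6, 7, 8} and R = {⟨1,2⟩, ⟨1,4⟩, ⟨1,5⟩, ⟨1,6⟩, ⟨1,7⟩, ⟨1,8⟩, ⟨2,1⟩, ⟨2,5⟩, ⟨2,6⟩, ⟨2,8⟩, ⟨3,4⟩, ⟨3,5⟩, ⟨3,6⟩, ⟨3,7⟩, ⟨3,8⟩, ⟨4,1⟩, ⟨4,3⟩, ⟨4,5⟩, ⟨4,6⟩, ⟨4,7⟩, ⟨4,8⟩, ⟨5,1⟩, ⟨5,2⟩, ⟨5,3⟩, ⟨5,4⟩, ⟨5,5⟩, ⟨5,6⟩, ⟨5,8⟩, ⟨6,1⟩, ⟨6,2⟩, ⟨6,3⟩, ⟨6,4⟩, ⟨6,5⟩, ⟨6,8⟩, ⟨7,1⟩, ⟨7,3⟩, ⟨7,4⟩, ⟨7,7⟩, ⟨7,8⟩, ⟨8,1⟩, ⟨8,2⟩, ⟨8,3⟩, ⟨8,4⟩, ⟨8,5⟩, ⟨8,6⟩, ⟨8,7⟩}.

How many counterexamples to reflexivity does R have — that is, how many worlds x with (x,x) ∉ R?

Enumerating: 1, 2, 3, 4, 6, 8.

6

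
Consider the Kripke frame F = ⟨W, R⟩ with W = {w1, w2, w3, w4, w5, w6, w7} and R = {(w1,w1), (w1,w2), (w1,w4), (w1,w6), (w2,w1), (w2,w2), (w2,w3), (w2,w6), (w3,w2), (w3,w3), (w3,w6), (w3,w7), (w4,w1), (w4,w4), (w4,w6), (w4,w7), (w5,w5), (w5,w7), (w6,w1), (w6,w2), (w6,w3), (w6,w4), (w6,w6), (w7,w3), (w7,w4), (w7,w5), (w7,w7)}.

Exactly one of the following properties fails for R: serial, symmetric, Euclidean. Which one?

Euclidean

Serial: yes — every world has a successor (e.g. w1 R w1).
Symmetric: yes — every pair in R has its reverse in R.
Euclidean: no — w1 R w2 and w1 R w4, but not w2 R w4.
Only Euclidean fails.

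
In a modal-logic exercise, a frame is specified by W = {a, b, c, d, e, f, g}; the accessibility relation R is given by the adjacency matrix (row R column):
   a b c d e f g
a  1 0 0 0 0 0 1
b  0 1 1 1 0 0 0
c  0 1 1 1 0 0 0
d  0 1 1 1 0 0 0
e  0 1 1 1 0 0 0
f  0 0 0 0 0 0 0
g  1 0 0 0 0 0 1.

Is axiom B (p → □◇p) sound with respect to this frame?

Axiom B corresponds to the accessibility relation being symmetric.
Symmetric: no — e R b but not b R e.

No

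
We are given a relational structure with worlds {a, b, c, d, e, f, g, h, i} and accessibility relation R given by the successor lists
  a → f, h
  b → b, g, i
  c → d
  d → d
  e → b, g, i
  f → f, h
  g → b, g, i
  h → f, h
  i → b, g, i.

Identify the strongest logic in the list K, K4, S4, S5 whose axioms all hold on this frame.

K4

Transitive (axiom 4): yes — every two-step R-path is closed by a direct edge.
Reflexive (axiom T): no — a is not related to itself.
Euclidean (axiom 5): yes — any two successors of a common world are R-related.
So F validates K, K4; S4 would additionally require R to be reflexive. The strongest is K4.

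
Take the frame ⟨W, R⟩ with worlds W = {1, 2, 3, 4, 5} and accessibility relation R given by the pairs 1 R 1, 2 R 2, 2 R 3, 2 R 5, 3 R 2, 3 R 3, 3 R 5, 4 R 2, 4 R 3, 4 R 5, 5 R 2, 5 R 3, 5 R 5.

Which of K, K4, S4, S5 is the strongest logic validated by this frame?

K4

Transitive (axiom 4): yes — every two-step R-path is closed by a direct edge.
Reflexive (axiom T): no — 4 is not related to itself.
Euclidean (axiom 5): yes — any two successors of a common world are R-related.
So F validates K, K4; S4 would additionally require R to be reflexive. The strongest is K4.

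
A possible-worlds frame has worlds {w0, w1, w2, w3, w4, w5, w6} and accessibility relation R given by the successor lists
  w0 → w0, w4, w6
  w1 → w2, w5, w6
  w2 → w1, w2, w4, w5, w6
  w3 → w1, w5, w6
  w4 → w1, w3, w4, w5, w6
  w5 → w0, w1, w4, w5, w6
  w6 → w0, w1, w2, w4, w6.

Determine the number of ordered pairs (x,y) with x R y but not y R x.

10

Enumerating: (w0,w4), (w2,w4), (w2,w5), (w3,w1), (w3,w5), (w3,w6), (w4,w1), (w4,w3), (w5,w0), (w5,w6).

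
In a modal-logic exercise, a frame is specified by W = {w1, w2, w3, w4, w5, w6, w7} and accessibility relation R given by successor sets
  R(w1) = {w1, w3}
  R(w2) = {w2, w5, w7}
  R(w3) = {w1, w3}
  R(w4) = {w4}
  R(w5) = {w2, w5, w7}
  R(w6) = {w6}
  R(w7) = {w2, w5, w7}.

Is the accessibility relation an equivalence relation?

Reflexive: yes — every world is R-related to itself.
Symmetric: yes — every pair in R has its reverse in R.
Transitive: yes — every two-step R-path is closed by a direct edge.
So R is an equivalence relation.

Yes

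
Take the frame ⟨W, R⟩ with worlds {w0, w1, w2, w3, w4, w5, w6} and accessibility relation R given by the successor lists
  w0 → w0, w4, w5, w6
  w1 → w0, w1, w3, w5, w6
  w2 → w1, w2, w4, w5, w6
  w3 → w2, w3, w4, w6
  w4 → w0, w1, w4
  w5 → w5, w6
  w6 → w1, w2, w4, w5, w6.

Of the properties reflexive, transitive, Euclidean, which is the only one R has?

reflexive

Reflexive: yes — every world is R-related to itself.
Transitive: no — w0 R w4 and w4 R w1, but not w0 R w1.
Euclidean: no — w0 R w4 and w0 R w5, but not w4 R w5.
Only reflexive holds.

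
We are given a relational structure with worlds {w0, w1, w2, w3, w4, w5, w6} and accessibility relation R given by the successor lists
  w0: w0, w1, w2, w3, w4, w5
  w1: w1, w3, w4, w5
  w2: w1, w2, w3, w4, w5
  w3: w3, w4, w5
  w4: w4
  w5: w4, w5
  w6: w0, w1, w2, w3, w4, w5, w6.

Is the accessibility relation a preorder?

Yes

Reflexive: yes — every world is R-related to itself.
Transitive: yes — every two-step R-path is closed by a direct edge.
So R is a preorder.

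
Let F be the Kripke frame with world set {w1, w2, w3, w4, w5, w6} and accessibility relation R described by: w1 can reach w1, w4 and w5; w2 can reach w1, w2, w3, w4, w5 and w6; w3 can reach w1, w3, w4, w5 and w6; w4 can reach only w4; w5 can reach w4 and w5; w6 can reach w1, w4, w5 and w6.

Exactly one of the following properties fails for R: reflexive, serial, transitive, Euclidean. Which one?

Euclidean

Reflexive: yes — every world is R-related to itself.
Serial: yes — every world has a successor (e.g. w1 R w1).
Transitive: yes — every two-step R-path is closed by a direct edge.
Euclidean: no — w1 R w4 and w1 R w5, but not w4 R w5.
Only Euclidean fails.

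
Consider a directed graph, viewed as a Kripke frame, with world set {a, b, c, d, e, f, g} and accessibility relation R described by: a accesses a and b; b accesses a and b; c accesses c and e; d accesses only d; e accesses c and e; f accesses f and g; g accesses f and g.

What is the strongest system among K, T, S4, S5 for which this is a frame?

S5

Reflexive (axiom T): yes — every world is R-related to itself.
Transitive (axiom 4): yes — every two-step R-path is closed by a direct edge.
Euclidean (axiom 5): yes — any two successors of a common world are R-related.
So F validates K, T, S4, S5. The strongest is S5.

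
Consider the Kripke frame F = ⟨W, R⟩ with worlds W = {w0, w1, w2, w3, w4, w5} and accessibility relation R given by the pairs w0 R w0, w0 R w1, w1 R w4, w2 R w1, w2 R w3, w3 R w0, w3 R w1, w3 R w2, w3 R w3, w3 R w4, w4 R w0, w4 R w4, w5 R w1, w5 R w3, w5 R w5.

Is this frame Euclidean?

No

Euclidean: no — w2 R w1 and w2 R w3, but not w1 R w3.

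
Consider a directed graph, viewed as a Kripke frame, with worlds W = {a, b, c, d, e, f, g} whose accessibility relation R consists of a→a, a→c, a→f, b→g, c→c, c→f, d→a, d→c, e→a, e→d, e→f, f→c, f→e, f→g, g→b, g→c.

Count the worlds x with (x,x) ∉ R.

5

Enumerating: b, d, e, f, g.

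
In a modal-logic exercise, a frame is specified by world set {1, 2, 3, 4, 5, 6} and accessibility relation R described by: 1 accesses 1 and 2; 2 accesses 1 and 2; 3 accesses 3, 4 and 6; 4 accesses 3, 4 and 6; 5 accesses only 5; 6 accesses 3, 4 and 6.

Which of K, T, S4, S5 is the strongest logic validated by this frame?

Reflexive (axiom T): yes — every world is R-related to itself.
Transitive (axiom 4): yes — every two-step R-path is closed by a direct edge.
Euclidean (axiom 5): yes — any two successors of a common world are R-related.
So F validates K, T, S4, S5. The strongest is S5.

S5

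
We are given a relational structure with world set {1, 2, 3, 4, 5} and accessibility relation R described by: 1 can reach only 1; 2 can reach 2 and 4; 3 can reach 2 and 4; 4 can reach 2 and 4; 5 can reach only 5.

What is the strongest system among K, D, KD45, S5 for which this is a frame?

KD45

Serial (axiom D): yes — every world has a successor (e.g. 1 R 1).
Euclidean (axiom 5): yes — any two successors of a common world are R-related.
Transitive (axiom 4): yes — every two-step R-path is closed by a direct edge.
Reflexive (axiom T): no — 3 is not related to itself.
So F validates K, D, KD45; S5 would additionally require R to be reflexive. The strongest is KD45.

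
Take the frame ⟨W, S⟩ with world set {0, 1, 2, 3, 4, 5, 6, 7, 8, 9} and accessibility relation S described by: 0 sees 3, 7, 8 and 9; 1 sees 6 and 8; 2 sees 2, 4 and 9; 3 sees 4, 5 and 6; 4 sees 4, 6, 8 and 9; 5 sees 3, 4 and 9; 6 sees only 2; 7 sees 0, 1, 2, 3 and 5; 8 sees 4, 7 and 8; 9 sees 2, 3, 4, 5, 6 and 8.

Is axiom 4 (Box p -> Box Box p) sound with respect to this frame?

No

Axiom 4 corresponds to the accessibility relation being transitive.
Transitive: no — 0 S 3 and 3 S 4, but not 0 S 4.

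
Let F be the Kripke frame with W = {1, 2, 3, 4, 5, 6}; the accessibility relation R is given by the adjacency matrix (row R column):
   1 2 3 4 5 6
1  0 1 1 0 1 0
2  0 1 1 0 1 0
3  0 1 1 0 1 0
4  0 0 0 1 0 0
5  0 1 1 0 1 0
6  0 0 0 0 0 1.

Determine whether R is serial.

Serial: yes — every world has a successor (e.g. 1 R 2).

Yes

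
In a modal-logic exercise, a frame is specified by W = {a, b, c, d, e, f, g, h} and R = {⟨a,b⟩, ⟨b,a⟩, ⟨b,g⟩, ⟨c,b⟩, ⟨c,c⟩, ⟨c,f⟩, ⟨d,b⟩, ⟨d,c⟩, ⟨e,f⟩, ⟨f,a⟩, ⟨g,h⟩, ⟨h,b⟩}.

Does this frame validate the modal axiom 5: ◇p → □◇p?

No

The schema 5 characterises exactly the Euclidean frames.
Euclidean: no — b R a and b R g, but not a R g.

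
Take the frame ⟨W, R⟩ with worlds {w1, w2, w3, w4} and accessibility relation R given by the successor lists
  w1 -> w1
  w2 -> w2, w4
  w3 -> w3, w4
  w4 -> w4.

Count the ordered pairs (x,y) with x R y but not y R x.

2

Enumerating: (w2,w4), (w3,w4).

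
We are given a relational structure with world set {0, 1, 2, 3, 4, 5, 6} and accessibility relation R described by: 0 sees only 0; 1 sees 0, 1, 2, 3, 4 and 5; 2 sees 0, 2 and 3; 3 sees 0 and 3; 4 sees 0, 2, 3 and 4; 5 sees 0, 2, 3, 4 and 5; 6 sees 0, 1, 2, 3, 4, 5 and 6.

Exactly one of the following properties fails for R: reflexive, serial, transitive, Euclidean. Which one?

Reflexive: yes — every world is R-related to itself.
Serial: yes — every world has a successor (e.g. 0 R 0).
Transitive: yes — every two-step R-path is closed by a direct edge.
Euclidean: no — 1 R 0 and 1 R 2, but not 0 R 2.
Only Euclidean fails.

Euclidean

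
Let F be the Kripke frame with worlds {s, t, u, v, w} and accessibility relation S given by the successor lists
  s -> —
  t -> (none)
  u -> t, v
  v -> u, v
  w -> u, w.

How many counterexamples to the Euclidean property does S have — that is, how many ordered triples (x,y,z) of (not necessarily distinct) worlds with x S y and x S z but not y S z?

6

Enumerating: (u,t,t), (u,t,v), (u,v,t), (v,u,u), (w,u,u), (w,u,w).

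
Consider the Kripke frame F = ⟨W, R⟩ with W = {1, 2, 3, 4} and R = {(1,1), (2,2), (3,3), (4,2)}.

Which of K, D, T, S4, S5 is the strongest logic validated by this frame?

D

Serial (axiom D): yes — every world has a successor (e.g. 1 R 1).
Reflexive (axiom T): no — 4 is not related to itself.
Transitive (axiom 4): yes — every two-step R-path is closed by a direct edge.
Euclidean (axiom 5): yes — any two successors of a common world are R-related.
So F validates K, D; T would additionally require R to be reflexive. The strongest is D.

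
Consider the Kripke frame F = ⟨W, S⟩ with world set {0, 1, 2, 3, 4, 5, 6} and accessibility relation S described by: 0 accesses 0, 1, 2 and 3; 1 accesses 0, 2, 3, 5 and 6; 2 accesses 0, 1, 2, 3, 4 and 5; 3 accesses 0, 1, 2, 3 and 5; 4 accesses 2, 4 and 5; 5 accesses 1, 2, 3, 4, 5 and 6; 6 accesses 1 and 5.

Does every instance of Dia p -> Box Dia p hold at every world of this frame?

Axiom 5 corresponds to the accessibility relation being Euclidean.
Euclidean: no — 1 S 0 and 1 S 5, but not 0 S 5.

No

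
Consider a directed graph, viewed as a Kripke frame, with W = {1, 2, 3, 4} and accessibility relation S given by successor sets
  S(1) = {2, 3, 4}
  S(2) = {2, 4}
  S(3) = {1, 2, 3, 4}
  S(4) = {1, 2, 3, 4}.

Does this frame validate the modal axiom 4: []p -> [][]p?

By correspondence theory, 4 is valid on a frame iff S is transitive.
Transitive: no — 2 S 4 and 4 S 1, but not 2 S 1.

No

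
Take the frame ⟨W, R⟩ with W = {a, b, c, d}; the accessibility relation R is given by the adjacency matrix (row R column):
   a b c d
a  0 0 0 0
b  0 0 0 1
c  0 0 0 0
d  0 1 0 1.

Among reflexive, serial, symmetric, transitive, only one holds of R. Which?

Reflexive: no — a is not related to itself.
Serial: no — a has no R-successor.
Symmetric: yes — every pair in R has its reverse in R.
Transitive: no — b R d and d R b, but not b R b.
Only symmetric holds.

symmetric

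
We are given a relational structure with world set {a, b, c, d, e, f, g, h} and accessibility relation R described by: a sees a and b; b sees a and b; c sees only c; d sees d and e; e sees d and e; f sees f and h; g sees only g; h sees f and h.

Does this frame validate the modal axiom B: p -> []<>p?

Yes

Axiom B corresponds to the accessibility relation being symmetric.
Symmetric: yes — every pair in R has its reverse in R.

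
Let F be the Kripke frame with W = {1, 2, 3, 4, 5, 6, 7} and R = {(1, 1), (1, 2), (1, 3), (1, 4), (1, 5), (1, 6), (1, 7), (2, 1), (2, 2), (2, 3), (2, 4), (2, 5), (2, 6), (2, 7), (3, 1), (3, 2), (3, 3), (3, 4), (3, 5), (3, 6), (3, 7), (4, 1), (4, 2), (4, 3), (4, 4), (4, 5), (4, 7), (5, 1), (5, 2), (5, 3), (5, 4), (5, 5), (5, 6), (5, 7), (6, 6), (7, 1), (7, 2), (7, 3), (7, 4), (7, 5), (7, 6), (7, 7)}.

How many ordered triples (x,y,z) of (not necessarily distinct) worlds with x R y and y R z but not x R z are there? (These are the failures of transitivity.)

Enumerating: (4,1,6), (4,2,6), (4,3,6), (4,5,6), (4,7,6).

5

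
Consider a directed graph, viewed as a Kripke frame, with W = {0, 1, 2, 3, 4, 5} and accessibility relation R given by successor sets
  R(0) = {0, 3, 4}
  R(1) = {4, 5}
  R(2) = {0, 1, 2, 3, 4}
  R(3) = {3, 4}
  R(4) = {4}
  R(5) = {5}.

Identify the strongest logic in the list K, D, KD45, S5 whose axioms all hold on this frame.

Serial (axiom D): yes — every world has a successor (e.g. 0 R 0).
Euclidean (axiom 5): no — 0 R 4 and 0 R 3, but not 4 R 3.
Transitive (axiom 4): no — 2 R 1 and 1 R 5, but not 2 R 5.
Reflexive (axiom T): no — 1 is not related to itself.
So F validates K, D; KD45 would additionally require R to be Euclidean and transitive. The strongest is D.

D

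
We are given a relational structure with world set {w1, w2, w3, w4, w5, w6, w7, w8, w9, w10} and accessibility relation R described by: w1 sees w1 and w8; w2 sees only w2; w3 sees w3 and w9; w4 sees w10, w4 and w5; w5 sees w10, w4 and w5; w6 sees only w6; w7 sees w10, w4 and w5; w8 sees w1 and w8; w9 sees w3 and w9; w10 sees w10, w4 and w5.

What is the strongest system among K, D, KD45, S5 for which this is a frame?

KD45

Serial (axiom D): yes — every world has a successor (e.g. w1 R w1).
Euclidean (axiom 5): yes — any two successors of a common world are R-related.
Transitive (axiom 4): yes — every two-step R-path is closed by a direct edge.
Reflexive (axiom T): no — w7 is not related to itself.
So F validates K, D, KD45; S5 would additionally require R to be reflexive. The strongest is KD45.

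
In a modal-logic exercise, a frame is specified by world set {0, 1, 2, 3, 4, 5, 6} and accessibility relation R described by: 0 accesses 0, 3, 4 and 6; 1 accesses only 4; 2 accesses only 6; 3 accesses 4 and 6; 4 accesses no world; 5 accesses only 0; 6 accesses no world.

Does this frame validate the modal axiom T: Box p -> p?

No

Axiom T corresponds to the accessibility relation being reflexive.
Reflexive: no — 1 is not related to itself.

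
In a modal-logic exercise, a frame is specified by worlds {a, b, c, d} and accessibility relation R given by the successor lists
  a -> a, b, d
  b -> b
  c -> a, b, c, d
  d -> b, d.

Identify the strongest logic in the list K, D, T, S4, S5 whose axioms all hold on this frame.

Serial (axiom D): yes — every world has a successor (e.g. a R a).
Reflexive (axiom T): yes — every world is R-related to itself.
Transitive (axiom 4): yes — every two-step R-path is closed by a direct edge.
Euclidean (axiom 5): no — a R b and a R d, but not b R d.
So F validates K, D, T, S4; S5 would additionally require R to be Euclidean. The strongest is S4.

S4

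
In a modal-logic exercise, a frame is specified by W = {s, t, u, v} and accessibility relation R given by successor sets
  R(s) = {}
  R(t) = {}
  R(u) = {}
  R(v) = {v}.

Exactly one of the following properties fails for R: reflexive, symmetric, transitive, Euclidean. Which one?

Reflexive: no — s is not related to itself.
Symmetric: yes — every pair in R has its reverse in R.
Transitive: yes — every two-step R-path is closed by a direct edge.
Euclidean: yes — any two successors of a common world are R-related.
Only reflexive fails.

reflexive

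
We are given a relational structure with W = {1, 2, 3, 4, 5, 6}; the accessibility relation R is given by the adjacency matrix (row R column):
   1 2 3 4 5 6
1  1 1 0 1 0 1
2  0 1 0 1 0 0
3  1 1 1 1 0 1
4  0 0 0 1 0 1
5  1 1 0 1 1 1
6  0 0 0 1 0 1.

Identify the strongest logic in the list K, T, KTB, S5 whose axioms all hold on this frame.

T

Reflexive (axiom T): yes — every world is R-related to itself.
Symmetric (axiom B): no — 1 R 2 but not 2 R 1.
Euclidean (axiom 5): no — 1 R 2 and 1 R 6, but not 2 R 6.
So F validates K, T; KTB would additionally require R to be symmetric. The strongest is T.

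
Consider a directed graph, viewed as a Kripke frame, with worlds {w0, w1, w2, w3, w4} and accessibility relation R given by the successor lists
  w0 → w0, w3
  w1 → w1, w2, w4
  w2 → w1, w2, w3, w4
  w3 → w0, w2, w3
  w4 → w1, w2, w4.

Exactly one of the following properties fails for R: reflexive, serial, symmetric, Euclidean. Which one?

Reflexive: yes — every world is R-related to itself.
Serial: yes — every world has a successor (e.g. w0 R w0).
Symmetric: yes — every pair in R has its reverse in R.
Euclidean: no — w2 R w1 and w2 R w3, but not w1 R w3.
Only Euclidean fails.

Euclidean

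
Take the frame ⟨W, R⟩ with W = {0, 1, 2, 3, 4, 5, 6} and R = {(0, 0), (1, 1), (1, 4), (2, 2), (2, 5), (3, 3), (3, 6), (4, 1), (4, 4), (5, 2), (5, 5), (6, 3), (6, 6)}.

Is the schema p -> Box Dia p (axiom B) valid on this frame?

Axiom B corresponds to the accessibility relation being symmetric.
Symmetric: yes — every pair in R has its reverse in R.

Yes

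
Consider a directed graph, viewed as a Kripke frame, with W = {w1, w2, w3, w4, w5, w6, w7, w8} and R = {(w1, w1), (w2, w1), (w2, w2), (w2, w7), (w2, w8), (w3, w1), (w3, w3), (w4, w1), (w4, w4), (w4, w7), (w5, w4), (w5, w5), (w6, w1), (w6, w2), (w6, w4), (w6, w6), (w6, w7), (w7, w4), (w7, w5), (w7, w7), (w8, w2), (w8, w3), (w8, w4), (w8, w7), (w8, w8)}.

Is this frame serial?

Serial: yes — every world has a successor (e.g. w1 R w1).

Yes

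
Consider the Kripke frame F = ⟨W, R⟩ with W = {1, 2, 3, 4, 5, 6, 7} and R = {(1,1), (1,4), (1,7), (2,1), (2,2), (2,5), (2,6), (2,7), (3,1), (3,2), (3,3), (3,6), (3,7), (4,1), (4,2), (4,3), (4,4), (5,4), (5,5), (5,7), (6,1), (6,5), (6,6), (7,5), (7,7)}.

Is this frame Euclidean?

Euclidean: no — 1 R 4 and 1 R 7, but not 4 R 7.

No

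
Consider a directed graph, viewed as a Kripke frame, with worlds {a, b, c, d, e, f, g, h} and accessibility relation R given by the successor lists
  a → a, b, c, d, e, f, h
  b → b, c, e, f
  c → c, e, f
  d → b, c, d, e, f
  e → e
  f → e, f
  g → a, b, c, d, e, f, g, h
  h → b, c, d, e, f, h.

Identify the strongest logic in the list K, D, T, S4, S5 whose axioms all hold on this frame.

S4

Serial (axiom D): yes — every world has a successor (e.g. a R a).
Reflexive (axiom T): yes — every world is R-related to itself.
Transitive (axiom 4): yes — every two-step R-path is closed by a direct edge.
Euclidean (axiom 5): no — a R b and a R d, but not b R d.
So F validates K, D, T, S4; S5 would additionally require R to be Euclidean. The strongest is S4.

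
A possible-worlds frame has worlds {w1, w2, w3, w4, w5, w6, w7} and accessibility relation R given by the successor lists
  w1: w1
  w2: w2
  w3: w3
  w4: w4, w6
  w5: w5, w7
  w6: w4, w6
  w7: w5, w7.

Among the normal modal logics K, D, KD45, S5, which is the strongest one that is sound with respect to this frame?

S5

Serial (axiom D): yes — every world has a successor (e.g. w1 R w1).
Euclidean (axiom 5): yes — any two successors of a common world are R-related.
Transitive (axiom 4): yes — every two-step R-path is closed by a direct edge.
Reflexive (axiom T): yes — every world is R-related to itself.
So F validates K, D, KD45, S5. The strongest is S5.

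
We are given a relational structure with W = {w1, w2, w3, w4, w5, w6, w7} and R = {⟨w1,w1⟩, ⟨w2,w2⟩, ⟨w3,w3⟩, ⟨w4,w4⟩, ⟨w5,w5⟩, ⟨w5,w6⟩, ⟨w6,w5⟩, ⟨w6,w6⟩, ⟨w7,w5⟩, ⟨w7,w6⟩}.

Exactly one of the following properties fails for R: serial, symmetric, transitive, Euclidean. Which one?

Serial: yes — every world has a successor (e.g. w1 R w1).
Symmetric: no — w7 R w5 but not w5 R w7.
Transitive: yes — every two-step R-path is closed by a direct edge.
Euclidean: yes — any two successors of a common world are R-related.
Only symmetric fails.

symmetric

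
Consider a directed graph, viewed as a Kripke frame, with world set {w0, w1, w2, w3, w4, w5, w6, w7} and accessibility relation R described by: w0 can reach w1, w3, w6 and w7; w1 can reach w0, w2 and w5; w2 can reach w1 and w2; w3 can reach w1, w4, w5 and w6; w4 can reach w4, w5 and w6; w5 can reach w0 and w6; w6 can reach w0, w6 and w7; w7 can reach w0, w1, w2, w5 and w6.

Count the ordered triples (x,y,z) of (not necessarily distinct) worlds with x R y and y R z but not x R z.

37

Enumerating: (w0,w1,w0), (w0,w1,w2), (w0,w1,w5), (w0,w3,w4), (w0,w3,w5), (w0,w6,w0), (w0,w7,w0), (w0,w7,w2), (w0,w7,w5), (w1,w0,w1), (w1,w0,w3), (w1,w0,w6), … and 25 more.
Total: 37.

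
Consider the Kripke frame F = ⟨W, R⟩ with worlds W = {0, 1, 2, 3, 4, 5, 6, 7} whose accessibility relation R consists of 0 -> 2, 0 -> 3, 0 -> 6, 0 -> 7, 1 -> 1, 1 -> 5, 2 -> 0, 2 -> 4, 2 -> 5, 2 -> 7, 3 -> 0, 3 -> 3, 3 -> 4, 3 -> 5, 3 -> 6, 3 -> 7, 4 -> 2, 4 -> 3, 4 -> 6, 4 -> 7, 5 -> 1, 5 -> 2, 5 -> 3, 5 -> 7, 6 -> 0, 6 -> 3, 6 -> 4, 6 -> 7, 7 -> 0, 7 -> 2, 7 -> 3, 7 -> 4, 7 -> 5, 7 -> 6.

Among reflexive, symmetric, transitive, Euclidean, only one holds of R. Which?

symmetric

Reflexive: no — 0 is not related to itself.
Symmetric: yes — every pair in R has its reverse in R.
Transitive: no — 0 R 2 and 2 R 4, but not 0 R 4.
Euclidean: no — 0 R 2 and 0 R 3, but not 2 R 3.
Only symmetric holds.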